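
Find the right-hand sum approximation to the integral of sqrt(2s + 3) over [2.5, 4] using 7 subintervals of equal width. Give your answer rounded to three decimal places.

4.671

Δs = (4 − 2.5)/7 = 3/14.
Right endpoints: 19/7, 41/14, 22/7, 47/14, 25/7, 53/14, 4.
f(19/7) ≈ 2.903, f(41/14) ≈ 2.976, f(22/7) ≈ 3.047, f(47/14) ≈ 3.117, f(25/7) ≈ 3.185, f(53/14) ≈ 3.251, f(4) ≈ 3.317.
Sum = Δs · [f(19/7) + f(41/14) + f(22/7) + ...].
Sum ≈ 4.671.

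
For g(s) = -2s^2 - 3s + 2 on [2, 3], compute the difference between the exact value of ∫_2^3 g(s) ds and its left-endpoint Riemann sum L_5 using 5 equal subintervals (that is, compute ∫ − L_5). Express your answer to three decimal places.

-1.287

Exact integral: ∫_2^3 g(s) ds ≈ -18.16667.
L_5 = -16.88.
Error ≈ -18.16667 − (-16.88) ≈ -1.287.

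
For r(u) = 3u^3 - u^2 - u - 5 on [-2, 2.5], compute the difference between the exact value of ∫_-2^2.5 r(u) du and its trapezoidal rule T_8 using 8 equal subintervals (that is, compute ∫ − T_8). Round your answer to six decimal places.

-0.296631

Exact integral: ∫_-2^2.5 r(u) du = -14.203125.
T_8 ≈ -13.90649414.
Error ≈ -14.203125 − (-13.90649414) ≈ -0.296631.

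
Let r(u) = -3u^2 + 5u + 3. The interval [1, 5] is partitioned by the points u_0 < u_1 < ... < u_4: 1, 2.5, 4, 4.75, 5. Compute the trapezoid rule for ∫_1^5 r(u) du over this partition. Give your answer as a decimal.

-55.59375

Subinterval widths: 1.5, 1.5, 0.75, 0.25.
r(1) = 5, r(2.5) = -3.25, r(4) = -25, r(4.75) = -40.9375, r(5) = -47.
On each subinterval the trapezoid contributes (Δu_i/2)·[r(u_{i-1}) + r(u_i)].
Sum = -55.59375.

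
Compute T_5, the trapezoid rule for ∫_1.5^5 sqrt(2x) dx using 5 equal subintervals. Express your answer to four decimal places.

8.7983

Δx = (5 − 1.5)/5 = 0.7.
f(1.5) ≈ 1.7321, f(2.2) ≈ 2.0976, f(2.9) ≈ 2.4083, f(3.6) ≈ 2.6833, f(4.3) ≈ 2.9326, f(5) ≈ 3.1623.
T_5 = (Δx/2)·[f(x_0) + 2f(x_1) + ... + 2f(x_{4}) + f(x_5)].
Sum ≈ 8.7983.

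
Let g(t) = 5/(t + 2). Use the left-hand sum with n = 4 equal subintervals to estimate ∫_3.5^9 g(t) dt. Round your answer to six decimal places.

Δt = (9 − 3.5)/4 = 1.375.
Left endpoints: 3.5, 4.875, 6.25, 7.625.
g(3.5) = 10/11, g(4.875) = 8/11, g(6.25) = 20/33, g(7.625) = 40/77.
Sum = Δt · [g(3.5) + g(4.875) + g(6.25) + g(7.625)].
Sum ≈ 3.797619.

3.797619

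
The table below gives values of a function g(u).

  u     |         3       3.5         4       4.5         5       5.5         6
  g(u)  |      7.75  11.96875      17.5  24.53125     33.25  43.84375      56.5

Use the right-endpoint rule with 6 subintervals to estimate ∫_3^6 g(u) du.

Δu = 0.5.
Sum = 0.5·[11.96875 + 17.5 + 24.53125 + 33.25 + 43.84375 + 56.5] = 93.796875.

93.796875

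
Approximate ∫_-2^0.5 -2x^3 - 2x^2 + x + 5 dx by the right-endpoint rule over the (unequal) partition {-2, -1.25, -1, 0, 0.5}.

11.7734375

Subinterval widths: 0.75, 0.25, 1, 0.5.
Right endpoints: -1.25, -1, 0, 0.5.
f(-1.25) = 4.53125, f(-1) = 4, f(0) = 5, f(0.5) = 4.75.
Sum = Σ Δx_i · f(x_i).
Sum = 11.7734375.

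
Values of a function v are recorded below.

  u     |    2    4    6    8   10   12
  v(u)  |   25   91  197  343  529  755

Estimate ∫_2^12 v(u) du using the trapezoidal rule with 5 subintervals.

Δu = 2.
T_5 = (2/2)·[25 + 2·91 + 2·197 + 2·343 + 2·529 + 755] = 3100.

3100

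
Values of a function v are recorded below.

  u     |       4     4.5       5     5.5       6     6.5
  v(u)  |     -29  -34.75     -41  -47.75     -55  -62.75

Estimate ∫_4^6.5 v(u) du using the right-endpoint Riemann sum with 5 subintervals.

-120.625

Δu = 0.5.
Sum = 0.5·[(-34.75) + (-41) + (-47.75) + (-55) + (-62.75)] = -120.625.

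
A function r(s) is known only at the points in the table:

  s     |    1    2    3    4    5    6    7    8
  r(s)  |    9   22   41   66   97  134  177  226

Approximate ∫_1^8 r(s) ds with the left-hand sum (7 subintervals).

Δs = 1.
Sum = 1·[9 + 22 + 41 + 66 + 97 + 134 + 177] = 546.

546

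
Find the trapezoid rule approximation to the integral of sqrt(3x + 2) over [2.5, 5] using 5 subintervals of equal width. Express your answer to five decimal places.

9.06674

Δx = (5 − 2.5)/5 = 0.5.
f(2.5) ≈ 3.08221, f(3) ≈ 3.31662, f(3.5) ≈ 3.53553, f(4) ≈ 3.74166, f(4.5) ≈ 3.93700, f(5) ≈ 4.12311.
T_5 = (Δx/2)·[f(x_0) + 2f(x_1) + ... + 2f(x_{4}) + f(x_5)].
Sum ≈ 9.06674.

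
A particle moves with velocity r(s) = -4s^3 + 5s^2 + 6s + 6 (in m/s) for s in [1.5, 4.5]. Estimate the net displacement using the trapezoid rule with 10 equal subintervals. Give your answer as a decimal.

Δs = (4.5 − 1.5)/10 = 0.3.
r(1.5) = 12.75, r(1.8) = 9.672, r(2.1) = 3.606, r(2.4) = -6.096, r(2.7) = -20.082, r(3) = -39, r(3.3) = -63.498, r(3.6) = -94.224, r(3.9) = -131.826, r(4.2) = -176.952, r(4.5) = -230.25.
T_10 = (Δs/2)·[r(s_0) + 2r(s_1) + ... + 2r(s_{9}) + r(s_10)].
Sum = -188.145.

-188.145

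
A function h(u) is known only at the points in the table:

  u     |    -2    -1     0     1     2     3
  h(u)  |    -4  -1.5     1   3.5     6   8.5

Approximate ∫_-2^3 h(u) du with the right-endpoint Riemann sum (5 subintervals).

17.5

Δu = 1.
Sum = 1·[(-1.5) + 1 + 3.5 + 6 + 8.5] = 17.5.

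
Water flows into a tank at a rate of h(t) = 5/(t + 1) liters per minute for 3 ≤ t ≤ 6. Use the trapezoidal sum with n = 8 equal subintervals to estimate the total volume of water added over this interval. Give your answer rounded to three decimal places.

Δt = (6 − 3)/8 = 0.375.
h(3) = 1.25, h(3.375) = 8/7, h(3.75) = 20/19, h(4.125) = 40/41, h(4.5) = 10/11, h(4.875) = 40/47, h(5.25) = 0.8, h(5.625) = 40/53, h(6) = 5/7.
T_8 = (Δt/2)·[h(t_0) + 2h(t_1) + ... + 2h(t_{7}) + h(t_8)].
Sum ≈ 2.801.

2.801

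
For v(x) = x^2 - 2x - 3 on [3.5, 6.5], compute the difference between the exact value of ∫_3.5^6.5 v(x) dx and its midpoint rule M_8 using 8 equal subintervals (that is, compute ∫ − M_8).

Exact integral: ∫_3.5^6.5 v(x) dx = 38.25.
M_8 = 38.21484375.
Error = 38.25 − 38.21484375 = 0.03515625.

0.03515625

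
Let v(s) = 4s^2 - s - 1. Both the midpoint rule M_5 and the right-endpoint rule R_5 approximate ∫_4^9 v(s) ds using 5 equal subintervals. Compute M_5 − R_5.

M_5 = 847.5.
R_5 = 980.
M_5 − R_5 = -132.5.

-132.5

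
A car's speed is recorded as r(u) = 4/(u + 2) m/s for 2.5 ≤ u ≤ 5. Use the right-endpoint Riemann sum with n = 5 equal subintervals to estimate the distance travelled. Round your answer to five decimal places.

1.69038

Δu = (5 − 2.5)/5 = 0.5.
Right endpoints: 3, 3.5, 4, 4.5, 5.
r(3) = 0.8, r(3.5) = 8/11, r(4) = 2/3, r(4.5) = 8/13, r(5) = 4/7.
Sum = Δu · [r(3) + r(3.5) + r(4) + r(4.5) + r(5)].
Sum ≈ 1.69038.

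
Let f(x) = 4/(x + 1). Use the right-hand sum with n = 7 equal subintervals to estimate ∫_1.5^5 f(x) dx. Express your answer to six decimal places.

Δx = (5 − 1.5)/7 = 0.5.
Right endpoints: 2, 2.5, 3, 3.5, 4, 4.5, 5.
f(2) = 4/3, f(2.5) = 8/7, f(3) = 1, f(3.5) = 8/9, f(4) = 0.8, f(4.5) = 8/11, f(5) = 2/3.
Sum = Δx · [f(2) + f(2.5) + f(3) + ...].
Sum ≈ 3.279509.

3.279509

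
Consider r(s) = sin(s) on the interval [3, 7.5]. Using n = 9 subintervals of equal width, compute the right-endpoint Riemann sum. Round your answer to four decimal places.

-1.1094

Δs = (7.5 − 3)/9 = 0.5.
Right endpoints: 3.5, 4, 4.5, 5, 5.5, 6, 6.5, 7, 7.5.
r(3.5) ≈ -0.3508, r(4) ≈ -0.7568, r(4.5) ≈ -0.9775, r(5) ≈ -0.9589, r(5.5) ≈ -0.7055, r(6) ≈ -0.2794, r(6.5) ≈ 0.2151, r(7) ≈ 0.6570, r(7.5) ≈ 0.9380.
Sum = Δs · [r(3.5) + r(4) + r(4.5) + ...].
Sum ≈ -1.1094.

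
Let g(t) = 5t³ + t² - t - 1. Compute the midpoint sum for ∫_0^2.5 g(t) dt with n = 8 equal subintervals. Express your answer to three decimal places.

48.010

Δt = (2.5 − 0)/8 = 0.3125.
Midpoints: 0.15625, 0.46875, 0.78125, 1.09375, 1.40625, 1.71875, 2.03125, 2.34375.
g(0.15625) = -36463/32768, g(0.46875) = -24053/32768, g(0.78125) = 39757/32768, g(1.09375) = 184967/32768, g(1.40625) = 441577/32768, g(1.71875) = 839587/32768, g(2.03125) = 1408997/32768, g(2.34375) = 2179807/32768.
Sum = Δt · [g(0.15625) + g(0.46875) + g(0.78125) + ...].
Sum ≈ 48.010.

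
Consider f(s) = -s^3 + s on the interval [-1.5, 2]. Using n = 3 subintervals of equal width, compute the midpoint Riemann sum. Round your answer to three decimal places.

-1.562

Δs = (2 − (-1.5))/3 = 7/6.
Midpoints: -11/12, 0.25, 17/12.
f(-11/12) = -253/1728, f(0.25) = 0.234375, f(17/12) = -2465/1728.
Sum = Δs · [f(-11/12) + f(0.25) + f(17/12)].
Sum ≈ -1.562.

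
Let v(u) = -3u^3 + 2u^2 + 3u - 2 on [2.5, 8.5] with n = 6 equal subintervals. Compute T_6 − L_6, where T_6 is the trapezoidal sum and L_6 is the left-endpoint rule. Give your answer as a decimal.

T_6 = -3447.25.
L_6 = -2624.5.
T_6 − L_6 = -822.75.

-822.75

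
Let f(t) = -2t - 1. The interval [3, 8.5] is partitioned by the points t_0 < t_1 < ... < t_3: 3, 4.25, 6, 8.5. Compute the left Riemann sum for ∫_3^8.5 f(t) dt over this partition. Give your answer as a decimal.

Subinterval widths: 1.25, 1.75, 2.5.
Left endpoints: 3, 4.25, 6.
f(3) = -7, f(4.25) = -9.5, f(6) = -13.
Sum = Σ Δt_i · f(t_i).
Sum = -57.875.

-57.875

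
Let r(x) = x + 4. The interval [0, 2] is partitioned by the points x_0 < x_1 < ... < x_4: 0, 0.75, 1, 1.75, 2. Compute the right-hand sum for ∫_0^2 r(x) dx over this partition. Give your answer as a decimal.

Subinterval widths: 0.75, 0.25, 0.75, 0.25.
Right endpoints: 0.75, 1, 1.75, 2.
r(0.75) = 4.75, r(1) = 5, r(1.75) = 5.75, r(2) = 6.
Sum = Σ Δx_i · r(x_i).
Sum = 10.625.

10.625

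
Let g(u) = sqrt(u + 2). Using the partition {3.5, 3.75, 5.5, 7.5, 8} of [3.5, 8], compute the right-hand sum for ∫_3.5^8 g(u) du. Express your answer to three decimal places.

Subinterval widths: 0.25, 1.75, 2, 0.5.
Right endpoints: 3.75, 5.5, 7.5, 8.
g(3.75) ≈ 2.398, g(5.5) ≈ 2.739, g(7.5) ≈ 3.082, g(8) ≈ 3.162.
Sum = Σ Δu_i · g(u_i).
Sum ≈ 13.138.

13.138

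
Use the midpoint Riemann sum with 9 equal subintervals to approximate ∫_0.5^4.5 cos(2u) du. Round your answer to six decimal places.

Δu = (4.5 − 0.5)/9 = 4/9.
Midpoints: 13/18, 7/6, 29/18, 37/18, 2.5, 53/18, 61/18, 23/6, 77/18.
f(13/18) ≈ 0.126016, f(7/6) ≈ -0.690758, f(29/18) ≈ -0.996751, f(37/18) ≈ -0.565697, f(2.5) ≈ 0.283662, f(53/18) ≈ 0.923267, f(61/18) ≈ 0.880162, f(23/6) ≈ 0.186222, f(77/18) ≈ -0.645421.
Sum = Δu · [f(13/18) + f(7/6) + f(29/18) + ...].
Sum ≈ -0.221910.

-0.221910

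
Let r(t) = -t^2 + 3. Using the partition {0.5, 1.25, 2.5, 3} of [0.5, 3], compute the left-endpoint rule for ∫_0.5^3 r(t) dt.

2.234375

Subinterval widths: 0.75, 1.25, 0.5.
Left endpoints: 0.5, 1.25, 2.5.
r(0.5) = 2.75, r(1.25) = 1.4375, r(2.5) = -3.25.
Sum = Σ Δt_i · r(t_i).
Sum = 2.234375.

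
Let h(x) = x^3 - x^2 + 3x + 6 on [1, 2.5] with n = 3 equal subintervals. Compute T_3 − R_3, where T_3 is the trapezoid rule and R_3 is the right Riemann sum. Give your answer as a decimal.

-3.46875

T_3 = 21.78125.
R_3 = 25.25.
T_3 − R_3 = -3.46875.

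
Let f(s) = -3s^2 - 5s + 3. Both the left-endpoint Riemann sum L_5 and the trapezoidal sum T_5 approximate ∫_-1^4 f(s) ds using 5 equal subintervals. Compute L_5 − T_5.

L_5 = -55.
T_5 = -90.
L_5 − T_5 = 35.

35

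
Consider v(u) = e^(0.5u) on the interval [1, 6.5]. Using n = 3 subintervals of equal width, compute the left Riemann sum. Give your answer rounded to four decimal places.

29.4879

Δu = (6.5 − 1)/3 = 11/6.
Left endpoints: 1, 17/6, 14/3.
v(1) ≈ 1.6487, v(17/6) ≈ 4.1234, v(14/3) ≈ 10.3123.
Sum = Δu · [v(1) + v(17/6) + v(14/3)].
Sum ≈ 29.4879.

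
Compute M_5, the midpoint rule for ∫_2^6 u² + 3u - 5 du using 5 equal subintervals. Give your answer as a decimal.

Δu = (6 − 2)/5 = 0.8.
Midpoints: 2.4, 3.2, 4, 4.8, 5.6.
f(2.4) = 7.96, f(3.2) = 14.84, f(4) = 23, f(4.8) = 32.44, f(5.6) = 43.16.
Sum = Δu · [f(2.4) + f(3.2) + f(4) + f(4.8) + f(5.6)].
Sum = 97.12.

97.12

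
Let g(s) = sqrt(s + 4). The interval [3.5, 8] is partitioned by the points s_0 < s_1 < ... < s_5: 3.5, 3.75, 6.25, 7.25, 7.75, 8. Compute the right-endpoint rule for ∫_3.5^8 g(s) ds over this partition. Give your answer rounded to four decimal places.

14.6339

Subinterval widths: 0.25, 2.5, 1, 0.5, 0.25.
Right endpoints: 3.75, 6.25, 7.25, 7.75, 8.
g(3.75) ≈ 2.7839, g(6.25) ≈ 3.2016, g(7.25) ≈ 3.3541, g(7.75) ≈ 3.4278, g(8) ≈ 3.4641.
Sum = Σ Δs_i · g(s_i).
Sum ≈ 14.6339.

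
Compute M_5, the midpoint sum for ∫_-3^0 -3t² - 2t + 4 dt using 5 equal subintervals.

Δt = (0 − (-3))/5 = 0.6.
Midpoints: -2.7, -2.1, -1.5, -0.9, -0.3.
f(-2.7) = -12.47, f(-2.1) = -5.03, f(-1.5) = 0.25, f(-0.9) = 3.37, f(-0.3) = 4.33.
Sum = Δt · [f(-2.7) + f(-2.1) + f(-1.5) + f(-0.9) + f(-0.3)].
Sum = -5.73.

-5.73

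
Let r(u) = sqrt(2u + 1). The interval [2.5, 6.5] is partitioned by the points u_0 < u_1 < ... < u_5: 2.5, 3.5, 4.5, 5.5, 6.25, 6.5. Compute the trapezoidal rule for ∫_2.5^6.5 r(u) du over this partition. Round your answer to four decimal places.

12.5514

Subinterval widths: 1, 1, 1, 0.75, 0.25.
r(2.5) ≈ 2.4495, r(3.5) ≈ 2.8284, r(4.5) ≈ 3.1623, r(5.5) ≈ 3.4641, r(6.25) ≈ 3.6742, r(6.5) ≈ 3.7417.
On each subinterval the trapezoid contributes (Δu_i/2)·[r(u_{i-1}) + r(u_i)].
Sum ≈ 12.5514.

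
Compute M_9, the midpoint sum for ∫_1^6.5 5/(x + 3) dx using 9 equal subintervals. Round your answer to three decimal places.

4.321

Δx = (6.5 − 1)/9 = 11/18.
Midpoints: 47/36, 23/12, 91/36, 113/36, 3.75, 157/36, 179/36, 67/12, 223/36.
f(47/36) = 36/31, f(23/12) = 60/59, f(91/36) = 180/199, f(113/36) = 180/221, f(3.75) = 20/27, f(157/36) = 36/53, f(179/36) = 180/287, f(67/12) = 60/103, f(223/36) = 180/331.
Sum = Δx · [f(47/36) + f(23/12) + f(91/36) + ...].
Sum ≈ 4.321.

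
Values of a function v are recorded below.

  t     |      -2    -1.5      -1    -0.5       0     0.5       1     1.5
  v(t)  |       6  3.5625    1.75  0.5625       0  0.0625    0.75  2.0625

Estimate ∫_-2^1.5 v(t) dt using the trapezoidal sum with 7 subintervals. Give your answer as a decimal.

Δt = 0.5.
T_7 = (0.5/2)·[6 + 2·3.5625 + 2·1.75 + 2·0.5625 + 2·0 + 2·0.0625 + 2·0.75 + 2.0625] = 5.359375.

5.359375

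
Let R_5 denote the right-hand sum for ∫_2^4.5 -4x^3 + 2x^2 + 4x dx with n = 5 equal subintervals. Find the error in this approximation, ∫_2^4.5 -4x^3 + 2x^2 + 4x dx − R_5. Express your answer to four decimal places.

76.3542

Exact integral: ∫_2^4.5 f(x) dx ≈ -306.145833.
R_5 = -382.5.
Error ≈ -306.145833 − (-382.5) ≈ 76.3542.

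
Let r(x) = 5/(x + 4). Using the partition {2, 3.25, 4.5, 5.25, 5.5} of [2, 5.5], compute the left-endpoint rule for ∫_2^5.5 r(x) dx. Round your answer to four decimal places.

Subinterval widths: 1.25, 1.25, 0.75, 0.25.
Left endpoints: 2, 3.25, 4.5, 5.25.
r(2) = 5/6, r(3.25) = 20/29, r(4.5) = 10/17, r(5.25) = 20/37.
Sum = Σ Δx_i · r(x_i).
Sum ≈ 2.4800.

2.4800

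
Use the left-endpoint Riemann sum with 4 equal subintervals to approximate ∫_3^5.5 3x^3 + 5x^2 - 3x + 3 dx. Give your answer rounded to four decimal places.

Δx = (5.5 − 3)/4 = 0.625.
Left endpoints: 3, 3.625, 4.25, 4.875.
f(3) = 120, f(3.625) = 102775/512, f(4.25) = 310.859375, f(4.875) = 232845/512.
Sum = Δx · [f(3) + f(3.625) + f(4.25) + f(4.875)].
Sum ≈ 678.9795.

678.9795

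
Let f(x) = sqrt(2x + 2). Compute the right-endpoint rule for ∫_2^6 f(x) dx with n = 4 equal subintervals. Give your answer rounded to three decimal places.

Δx = (6 − 2)/4 = 1.
Right endpoints: 3, 4, 5, 6.
f(3) ≈ 2.828, f(4) ≈ 3.162, f(5) ≈ 3.464, f(6) ≈ 3.742.
Sum = Δx · [f(3) + f(4) + f(5) + f(6)].
Sum ≈ 13.196.

13.196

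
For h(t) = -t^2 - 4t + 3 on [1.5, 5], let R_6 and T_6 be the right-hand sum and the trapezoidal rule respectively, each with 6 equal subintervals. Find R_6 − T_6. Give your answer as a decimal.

-10.71875

R_6 ≈ -86.4589120.
T_6 ≈ -75.7401620.
R_6 − T_6 = -10.71875.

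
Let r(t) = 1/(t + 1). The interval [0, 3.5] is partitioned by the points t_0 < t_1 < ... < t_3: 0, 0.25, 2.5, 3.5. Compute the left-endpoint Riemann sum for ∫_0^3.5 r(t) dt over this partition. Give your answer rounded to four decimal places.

2.3357

Subinterval widths: 0.25, 2.25, 1.
Left endpoints: 0, 0.25, 2.5.
r(0) = 1, r(0.25) = 0.8, r(2.5) = 2/7.
Sum = Σ Δt_i · r(t_i).
Sum ≈ 2.3357.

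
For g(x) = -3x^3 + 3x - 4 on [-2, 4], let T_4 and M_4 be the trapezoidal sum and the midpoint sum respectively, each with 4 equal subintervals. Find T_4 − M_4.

T_4 = -206.25.
M_4 = -175.875.
T_4 − M_4 = -30.375.

-30.375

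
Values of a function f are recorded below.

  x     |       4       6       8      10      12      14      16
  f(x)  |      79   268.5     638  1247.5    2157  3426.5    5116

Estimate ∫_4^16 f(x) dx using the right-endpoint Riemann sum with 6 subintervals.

Δx = 2.
Sum = 2·[268.5 + 638 + 1247.5 + 2157 + 3426.5 + 5116] = 25707.

25707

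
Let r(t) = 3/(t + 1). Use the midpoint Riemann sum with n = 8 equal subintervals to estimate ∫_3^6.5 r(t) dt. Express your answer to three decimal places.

1.885

Δt = (6.5 − 3)/8 = 0.4375.
Midpoints: 3.21875, 3.65625, 4.09375, 4.53125, 4.96875, 5.40625, 5.84375, 6.28125.
r(3.21875) = 32/45, r(3.65625) = 96/149, r(4.09375) = 96/163, r(4.53125) = 32/59, r(4.96875) = 96/191, r(5.40625) = 96/205, r(5.84375) = 32/73, r(6.28125) = 96/233.
Sum = Δt · [r(3.21875) + r(3.65625) + r(4.09375) + ...].
Sum ≈ 1.885.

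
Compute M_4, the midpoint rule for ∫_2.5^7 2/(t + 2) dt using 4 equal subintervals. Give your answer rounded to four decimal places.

Δt = (7 − 2.5)/4 = 1.125.
Midpoints: 3.0625, 4.1875, 5.3125, 6.4375.
f(3.0625) = 32/81, f(4.1875) = 32/99, f(5.3125) = 32/117, f(6.4375) = 32/135.
Sum = Δt · [f(3.0625) + f(4.1875) + f(5.3125) + f(6.4375)].
Sum ≈ 1.3824.

1.3824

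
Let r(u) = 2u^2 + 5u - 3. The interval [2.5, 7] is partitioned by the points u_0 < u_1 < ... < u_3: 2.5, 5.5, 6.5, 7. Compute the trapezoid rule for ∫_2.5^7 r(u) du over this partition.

321

Subinterval widths: 3, 1, 0.5.
r(2.5) = 22, r(5.5) = 85, r(6.5) = 114, r(7) = 130.
On each subinterval the trapezoid contributes (Δu_i/2)·[r(u_{i-1}) + r(u_i)].
Sum = 321.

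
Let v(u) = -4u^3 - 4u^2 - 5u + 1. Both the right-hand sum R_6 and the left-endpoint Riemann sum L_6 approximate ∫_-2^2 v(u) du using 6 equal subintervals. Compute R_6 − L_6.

R_6 ≈ -46.51851852.
L_6 ≈ 9.48148148.
R_6 − L_6 = -56.

-56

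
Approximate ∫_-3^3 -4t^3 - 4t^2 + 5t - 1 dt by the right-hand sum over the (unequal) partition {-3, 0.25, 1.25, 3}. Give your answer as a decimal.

Subinterval widths: 3.25, 1, 1.75.
Right endpoints: 0.25, 1.25, 3.
f(0.25) = -0.0625, f(1.25) = -8.8125, f(3) = -130.
Sum = Σ Δt_i · f(t_i).
Sum = -236.515625.

-236.515625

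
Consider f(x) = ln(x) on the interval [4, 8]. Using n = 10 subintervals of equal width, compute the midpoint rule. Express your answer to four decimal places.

Δx = (8 − 4)/10 = 0.4.
Midpoints: 4.2, 4.6, 5, 5.4, 5.8, 6.2, 6.6, 7, 7.4, 7.8.
f(4.2) ≈ 1.4351, f(4.6) ≈ 1.5261, f(5) ≈ 1.6094, f(5.4) ≈ 1.6864, f(5.8) ≈ 1.7579, f(6.2) ≈ 1.8245, f(6.6) ≈ 1.8871, f(7) ≈ 1.9459, f(7.4) ≈ 2.0015, f(7.8) ≈ 2.0541.
Sum = Δx · [f(4.2) + f(4.6) + f(5) + ...].
Sum ≈ 7.0912.

7.0912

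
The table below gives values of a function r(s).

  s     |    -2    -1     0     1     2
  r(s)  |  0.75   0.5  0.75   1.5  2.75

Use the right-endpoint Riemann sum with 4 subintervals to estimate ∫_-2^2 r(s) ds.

Δs = 1.
Sum = 1·[0.5 + 0.75 + 1.5 + 2.75] = 5.5.

5.5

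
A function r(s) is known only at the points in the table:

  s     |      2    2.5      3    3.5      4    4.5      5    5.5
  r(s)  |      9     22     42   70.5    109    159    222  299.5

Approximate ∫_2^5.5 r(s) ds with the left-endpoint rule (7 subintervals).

316.75

Δs = 0.5.
Sum = 0.5·[9 + 22 + 42 + 70.5 + 109 + 159 + 222] = 316.75.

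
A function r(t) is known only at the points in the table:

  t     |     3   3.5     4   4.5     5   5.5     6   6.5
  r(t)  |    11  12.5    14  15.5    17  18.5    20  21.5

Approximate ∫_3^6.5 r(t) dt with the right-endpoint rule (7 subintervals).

Δt = 0.5.
Sum = 0.5·[12.5 + 14 + 15.5 + 17 + 18.5 + 20 + 21.5] = 59.5.

59.5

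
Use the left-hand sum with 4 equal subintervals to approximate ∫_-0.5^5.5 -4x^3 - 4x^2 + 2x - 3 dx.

-621

Δx = (5.5 − (-0.5))/4 = 1.5.
Left endpoints: -0.5, 1, 2.5, 4.
f(-0.5) = -4.5, f(1) = -9, f(2.5) = -85.5, f(4) = -315.
Sum = Δx · [f(-0.5) + f(1) + f(2.5) + f(4)].
Sum = -621.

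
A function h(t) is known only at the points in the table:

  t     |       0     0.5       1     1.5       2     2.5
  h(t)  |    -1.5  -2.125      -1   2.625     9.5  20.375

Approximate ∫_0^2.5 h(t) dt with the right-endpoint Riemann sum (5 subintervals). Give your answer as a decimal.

14.6875

Δt = 0.5.
Sum = 0.5·[(-2.125) + (-1) + 2.625 + 9.5 + 20.375] = 14.6875.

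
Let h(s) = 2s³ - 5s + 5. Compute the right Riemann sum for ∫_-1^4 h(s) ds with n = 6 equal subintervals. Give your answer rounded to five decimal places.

Δs = (4 − (-1))/6 = 5/6.
Right endpoints: -1/6, 2/3, 1.5, 7/3, 19/6, 4.
h(-1/6) = 629/108, h(2/3) = 61/27, h(1.5) = 4.25, h(7/3) = 506/27, h(19/6) = 5689/108, h(4) = 113.
Sum = Δs · [h(-1/6) + h(2/3) + h(1.5) + ...].
Sum ≈ 163.95833.

163.95833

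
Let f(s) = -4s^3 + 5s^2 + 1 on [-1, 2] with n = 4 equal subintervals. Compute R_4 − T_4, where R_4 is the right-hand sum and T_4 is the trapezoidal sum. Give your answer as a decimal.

-7.875

R_4 = -5.15625.
T_4 = 2.71875.
R_4 − T_4 = -7.875.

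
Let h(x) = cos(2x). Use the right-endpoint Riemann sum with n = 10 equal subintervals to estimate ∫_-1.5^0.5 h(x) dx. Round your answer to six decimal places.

0.637757

Δx = (0.5 − (-1.5))/10 = 0.2.
Right endpoints: -1.3, -1.1, -0.9, -0.7, -0.5, -0.3, -0.1, 0.1, 0.3, 0.5.
h(-1.3) ≈ -0.856889, h(-1.1) ≈ -0.588501, h(-0.9) ≈ -0.227202, h(-0.7) ≈ 0.169967, h(-0.5) ≈ 0.540302, h(-0.3) ≈ 0.825336, h(-0.1) ≈ 0.980067, h(0.1) ≈ 0.980067, h(0.3) ≈ 0.825336, h(0.5) ≈ 0.540302.
Sum = Δx · [h(-1.3) + h(-1.1) + h(-0.9) + ...].
Sum ≈ 0.637757.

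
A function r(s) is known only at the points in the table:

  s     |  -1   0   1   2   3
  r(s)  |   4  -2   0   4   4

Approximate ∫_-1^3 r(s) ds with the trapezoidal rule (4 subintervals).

6

Δs = 1.
T_4 = (1/2)·[4 + 2·(-2) + 2·0 + 2·4 + 4] = 6.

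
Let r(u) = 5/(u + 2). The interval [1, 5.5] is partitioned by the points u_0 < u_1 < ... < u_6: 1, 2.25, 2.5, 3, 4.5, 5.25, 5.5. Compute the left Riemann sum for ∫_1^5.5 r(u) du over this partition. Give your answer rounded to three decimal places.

Subinterval widths: 1.25, 0.25, 0.5, 1.5, 0.75, 0.25.
Left endpoints: 1, 2.25, 2.5, 3, 4.5, 5.25.
r(1) = 5/3, r(2.25) = 20/17, r(2.5) = 10/9, r(3) = 1, r(4.5) = 10/13, r(5.25) = 20/29.
Sum = Σ Δu_i · r(u_i).
Sum ≈ 5.182.

5.182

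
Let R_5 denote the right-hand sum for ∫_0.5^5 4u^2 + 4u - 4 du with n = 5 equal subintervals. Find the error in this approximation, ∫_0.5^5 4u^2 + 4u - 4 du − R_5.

Exact integral: ∫_0.5^5 f(u) du = 198.
R_5 = 253.08.
Error = 198 − 253.08 = -55.08.

-55.08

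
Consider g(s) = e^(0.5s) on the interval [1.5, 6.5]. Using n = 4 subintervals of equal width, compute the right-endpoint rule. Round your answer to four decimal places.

63.6738

Δs = (6.5 − 1.5)/4 = 1.25.
Right endpoints: 2.75, 4, 5.25, 6.5.
g(2.75) ≈ 3.9551, g(4) ≈ 7.3891, g(5.25) ≈ 13.8046, g(6.5) ≈ 25.7903.
Sum = Δs · [g(2.75) + g(4) + g(5.25) + g(6.5)].
Sum ≈ 63.6738.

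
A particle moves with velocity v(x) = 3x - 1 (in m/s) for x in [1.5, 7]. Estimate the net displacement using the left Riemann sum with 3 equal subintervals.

Δx = (7 − 1.5)/3 = 11/6.
Left endpoints: 1.5, 10/3, 31/6.
v(1.5) = 3.5, v(10/3) = 9, v(31/6) = 14.5.
Sum = Δx · [v(1.5) + v(10/3) + v(31/6)].
Sum = 49.5.

49.5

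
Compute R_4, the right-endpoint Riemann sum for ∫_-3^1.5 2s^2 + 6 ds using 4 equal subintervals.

Δs = (1.5 − (-3))/4 = 1.125.
Right endpoints: -1.875, -0.75, 0.375, 1.5.
f(-1.875) = 13.03125, f(-0.75) = 7.125, f(0.375) = 6.28125, f(1.5) = 10.5.
Sum = Δs · [f(-1.875) + f(-0.75) + f(0.375) + f(1.5)].
Sum = 41.5546875.

41.5546875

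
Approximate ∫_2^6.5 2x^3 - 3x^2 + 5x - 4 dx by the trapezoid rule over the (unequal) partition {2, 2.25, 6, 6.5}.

Subinterval widths: 0.25, 3.75, 0.5.
f(2) = 10, f(2.25) = 14.84375, f(6) = 350, f(6.5) = 451.
On each subinterval the trapezoid contributes (Δx_i/2)·[f(x_{i-1}) + f(x_i)].
Sum = 887.4375.

887.4375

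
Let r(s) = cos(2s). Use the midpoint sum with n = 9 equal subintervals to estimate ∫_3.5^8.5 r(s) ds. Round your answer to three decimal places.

Δs = (8.5 − 3.5)/9 = 5/9.
Midpoints: 34/9, 13/3, 44/9, 49/9, 6, 59/9, 64/9, 23/3, 74/9.
r(34/9) ≈ 0.294, r(13/3) ≈ -0.726, r(44/9) ≈ -0.938, r(49/9) ≈ -0.106, r(6) ≈ 0.844, r(59/9) ≈ 0.855, r(64/9) ≈ -0.085, r(23/3) ≈ -0.931, r(74/9) ≈ -0.741.
Sum = Δs · [r(34/9) + r(13/3) + r(44/9) + ...].
Sum ≈ -0.852.

-0.852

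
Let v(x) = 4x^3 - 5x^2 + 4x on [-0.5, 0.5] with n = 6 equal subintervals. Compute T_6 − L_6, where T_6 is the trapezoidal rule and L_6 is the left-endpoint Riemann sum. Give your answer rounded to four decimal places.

T_6 ≈ -0.439815.
L_6 ≈ -0.856481.
T_6 − L_6 ≈ 0.4167.

0.4167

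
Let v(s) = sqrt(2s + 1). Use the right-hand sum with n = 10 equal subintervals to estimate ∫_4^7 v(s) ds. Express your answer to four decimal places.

10.4953

Δs = (7 − 4)/10 = 0.3.
Right endpoints: 4.3, 4.6, 4.9, 5.2, 5.5, 5.8, 6.1, 6.4, 6.7, 7.
v(4.3) ≈ 3.0984, v(4.6) ≈ 3.1937, v(4.9) ≈ 3.2863, v(5.2) ≈ 3.3764, v(5.5) ≈ 3.4641, v(5.8) ≈ 3.5496, v(6.1) ≈ 3.6332, v(6.4) ≈ 3.7148, v(6.7) ≈ 3.7947, v(7) ≈ 3.8730.
Sum = Δs · [v(4.3) + v(4.6) + v(4.9) + ...].
Sum ≈ 10.4953.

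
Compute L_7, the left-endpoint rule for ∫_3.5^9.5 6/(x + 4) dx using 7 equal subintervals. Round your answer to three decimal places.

3.684

Δx = (9.5 − 3.5)/7 = 6/7.
Left endpoints: 3.5, 61/14, 73/14, 85/14, 97/14, 109/14, 121/14.
f(3.5) = 0.8, f(61/14) = 28/39, f(73/14) = 28/43, f(85/14) = 28/47, f(97/14) = 28/51, f(109/14) = 28/55, f(121/14) = 28/59.
Sum = Δx · [f(3.5) + f(61/14) + f(73/14) + ...].
Sum ≈ 3.684.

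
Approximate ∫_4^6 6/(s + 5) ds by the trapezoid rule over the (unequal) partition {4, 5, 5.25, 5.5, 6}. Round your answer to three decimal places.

Subinterval widths: 1, 0.25, 0.25, 0.5.
f(4) = 2/3, f(5) = 0.6, f(5.25) = 24/41, f(5.5) = 4/7, f(6) = 6/11.
On each subinterval the trapezoid contributes (Δs_i/2)·[f(s_{i-1}) + f(s_i)].
Sum ≈ 1.205.

1.205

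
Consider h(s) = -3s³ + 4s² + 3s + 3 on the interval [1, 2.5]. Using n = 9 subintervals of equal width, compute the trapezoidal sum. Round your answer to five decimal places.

Δs = (2.5 − 1)/9 = 1/6.
h(1) = 7, h(7/6) = 517/72, h(4/3) = 7, h(1.5) = 6.375, h(5/3) = 47/9, h(11/6) = 83/24, h(2) = 1, h(13/6) = -161/72, h(7/3) = -19/3, h(2.5) = -11.375.
T_9 = (Δs/2)·[h(s_0) + 2h(s_1) + ... + 2h(s_{8}) + h(s_9)].
Sum ≈ 3.24653.

3.24653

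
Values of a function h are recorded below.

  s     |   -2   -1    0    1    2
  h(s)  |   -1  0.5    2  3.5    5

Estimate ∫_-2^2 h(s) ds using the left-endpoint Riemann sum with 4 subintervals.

Δs = 1.
Sum = 1·[(-1) + 0.5 + 2 + 3.5] = 5.

5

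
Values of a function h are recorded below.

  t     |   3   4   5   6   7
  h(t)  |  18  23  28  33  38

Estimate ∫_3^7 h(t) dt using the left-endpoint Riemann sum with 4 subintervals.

102

Δt = 1.
Sum = 1·[18 + 23 + 28 + 33] = 102.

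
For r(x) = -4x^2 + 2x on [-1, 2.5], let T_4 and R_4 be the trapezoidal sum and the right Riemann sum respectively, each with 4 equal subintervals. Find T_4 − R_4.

T_4 = -18.703125.
R_4 = -24.828125.
T_4 − R_4 = 6.125.

6.125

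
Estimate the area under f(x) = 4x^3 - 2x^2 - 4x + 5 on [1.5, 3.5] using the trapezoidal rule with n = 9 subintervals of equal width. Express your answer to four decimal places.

Δx = (3.5 − 1.5)/9 = 2/9.
f(1.5) = 8, f(31/18) = 9194/729, f(35/18) = 13900/729, f(13/6) = 746/27, f(43/18) = 28112/729, f(47/18) = 38002/729, f(17/6) = 1852/27, f(55/18) = 64310/729, f(59/18) = 81112/729, f(3.5) = 138.
T_9 = (Δx/2)·[f(x_0) + 2f(x_1) + ... + 2f(x_{8}) + f(x_9)].
Sum ≈ 109.1276.

109.1276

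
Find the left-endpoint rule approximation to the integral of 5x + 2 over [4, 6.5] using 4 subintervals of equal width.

Δx = (6.5 − 4)/4 = 0.625.
Left endpoints: 4, 4.625, 5.25, 5.875.
f(4) = 22, f(4.625) = 25.125, f(5.25) = 28.25, f(5.875) = 31.375.
Sum = Δx · [f(4) + f(4.625) + f(5.25) + f(5.875)].
Sum = 66.71875.

66.71875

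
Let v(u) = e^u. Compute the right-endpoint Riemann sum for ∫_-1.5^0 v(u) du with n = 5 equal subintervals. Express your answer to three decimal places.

0.899

Δu = (0 − (-1.5))/5 = 0.3.
Right endpoints: -1.2, -0.9, -0.6, -0.3, 0.
v(-1.2) ≈ 0.301, v(-0.9) ≈ 0.407, v(-0.6) ≈ 0.549, v(-0.3) ≈ 0.741, v(0) ≈ 1.000.
Sum = Δu · [v(-1.2) + v(-0.9) + v(-0.6) + v(-0.3) + v(0)].
Sum ≈ 0.899.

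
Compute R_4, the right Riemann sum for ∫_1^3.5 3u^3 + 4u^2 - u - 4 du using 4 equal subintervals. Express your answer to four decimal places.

Δu = (3.5 − 1)/4 = 0.625.
Right endpoints: 1.625, 2.25, 2.875, 3.5.
f(1.625) = 9119/512, f(2.25) = 48.171875, f(2.875) = 49909/512, f(3.5) = 170.125.
Sum = Δu · [f(1.625) + f(2.25) + f(2.875) + f(3.5)].
Sum ≈ 208.4912.

208.4912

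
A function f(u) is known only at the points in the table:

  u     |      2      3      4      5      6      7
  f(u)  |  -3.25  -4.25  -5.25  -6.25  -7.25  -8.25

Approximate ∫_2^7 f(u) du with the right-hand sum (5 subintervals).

Δu = 1.
Sum = 1·[(-4.25) + (-5.25) + (-6.25) + (-7.25) + (-8.25)] = -31.25.

-31.25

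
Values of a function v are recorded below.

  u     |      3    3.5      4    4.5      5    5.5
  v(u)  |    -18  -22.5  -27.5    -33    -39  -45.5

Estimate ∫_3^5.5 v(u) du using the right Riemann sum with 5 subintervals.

-83.75

Δu = 0.5.
Sum = 0.5·[(-22.5) + (-27.5) + (-33) + (-39) + (-45.5)] = -83.75.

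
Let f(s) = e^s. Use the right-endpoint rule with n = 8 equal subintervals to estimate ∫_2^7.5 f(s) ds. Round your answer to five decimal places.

2489.99962

Δs = (7.5 − 2)/8 = 0.6875.
Right endpoints: 2.6875, 3.375, 4.0625, 4.75, 5.4375, 6.125, 6.8125, 7.5.
f(2.6875) ≈ 14.69489, f(3.375) ≈ 29.22428, f(4.0625) ≈ 58.11943, f(4.75) ≈ 115.58428, f(5.4375) ≈ 229.86680, f(6.125) ≈ 457.14471, f(6.8125) ≈ 909.14082, f(7.5) ≈ 1808.04241.
Sum = Δs · [f(2.6875) + f(3.375) + f(4.0625) + ...].
Sum ≈ 2489.99962.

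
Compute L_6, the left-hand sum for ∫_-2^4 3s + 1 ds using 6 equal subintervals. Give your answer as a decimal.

Δs = (4 − (-2))/6 = 1.
Left endpoints: -2, -1, 0, 1, 2, 3.
f(-2) = -5, f(-1) = -2, f(0) = 1, f(1) = 4, f(2) = 7, f(3) = 10.
Sum = Δs · [f(-2) + f(-1) + f(0) + ...].
Sum = 15.

15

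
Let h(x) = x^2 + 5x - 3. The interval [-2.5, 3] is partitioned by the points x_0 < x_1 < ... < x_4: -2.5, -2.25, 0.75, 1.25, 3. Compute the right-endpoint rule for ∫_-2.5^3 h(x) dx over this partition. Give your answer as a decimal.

Subinterval widths: 0.25, 3, 0.5, 1.75.
Right endpoints: -2.25, 0.75, 1.25, 3.
h(-2.25) = -9.1875, h(0.75) = 1.3125, h(1.25) = 4.8125, h(3) = 21.
Sum = Σ Δx_i · h(x_i).
Sum = 40.796875.

40.796875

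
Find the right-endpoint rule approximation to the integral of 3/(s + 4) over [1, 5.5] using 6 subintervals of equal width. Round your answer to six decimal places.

1.823038

Δs = (5.5 − 1)/6 = 0.75.
Right endpoints: 1.75, 2.5, 3.25, 4, 4.75, 5.5.
f(1.75) = 12/23, f(2.5) = 6/13, f(3.25) = 12/29, f(4) = 0.375, f(4.75) = 12/35, f(5.5) = 6/19.
Sum = Δs · [f(1.75) + f(2.5) + f(3.25) + ...].
Sum ≈ 1.823038.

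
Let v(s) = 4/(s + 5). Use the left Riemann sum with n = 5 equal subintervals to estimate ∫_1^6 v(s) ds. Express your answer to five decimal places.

2.58254

Δs = (6 − 1)/5 = 1.
Left endpoints: 1, 2, 3, 4, 5.
v(1) = 2/3, v(2) = 4/7, v(3) = 0.5, v(4) = 4/9, v(5) = 0.4.
Sum = Δs · [v(1) + v(2) + v(3) + v(4) + v(5)].
Sum ≈ 2.58254.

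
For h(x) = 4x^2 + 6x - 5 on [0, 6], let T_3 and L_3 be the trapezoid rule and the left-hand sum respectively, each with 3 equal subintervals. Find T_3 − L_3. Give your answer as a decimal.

180

T_3 = 382.
L_3 = 202.
T_3 − L_3 = 180.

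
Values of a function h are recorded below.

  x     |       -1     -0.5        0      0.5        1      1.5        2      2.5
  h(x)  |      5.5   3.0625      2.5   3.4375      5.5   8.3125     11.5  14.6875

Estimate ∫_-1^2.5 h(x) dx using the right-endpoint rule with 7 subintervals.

24.5

Δx = 0.5.
Sum = 0.5·[3.0625 + 2.5 + 3.4375 + 5.5 + 8.3125 + 11.5 + 14.6875] = 24.5.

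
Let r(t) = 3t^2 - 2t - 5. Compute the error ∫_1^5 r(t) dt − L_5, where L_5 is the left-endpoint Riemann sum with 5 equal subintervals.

Exact integral: ∫_1^5 r(t) dt = 80.
L_5 = 55.68.
Error = 80 − 55.68 = 24.32.

24.32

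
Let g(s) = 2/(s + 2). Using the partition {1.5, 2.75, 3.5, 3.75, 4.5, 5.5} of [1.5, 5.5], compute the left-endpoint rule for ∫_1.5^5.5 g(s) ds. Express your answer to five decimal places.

Subinterval widths: 1.25, 0.75, 0.25, 0.75, 1.
Left endpoints: 1.5, 2.75, 3.5, 3.75, 4.5.
g(1.5) = 4/7, g(2.75) = 8/19, g(3.5) = 4/11, g(3.75) = 8/23, g(4.5) = 4/13.
Sum = Σ Δs_i · g(s_i).
Sum ≈ 1.68955.

1.68955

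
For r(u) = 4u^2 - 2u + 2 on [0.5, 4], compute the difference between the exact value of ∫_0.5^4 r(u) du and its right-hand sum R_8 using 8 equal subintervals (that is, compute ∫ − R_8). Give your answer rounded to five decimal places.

Exact integral: ∫_0.5^4 r(u) du ≈ 76.4166667.
R_8 = 89.11328125.
Error ≈ 76.4166667 − 89.11328125 ≈ -12.69661.

-12.69661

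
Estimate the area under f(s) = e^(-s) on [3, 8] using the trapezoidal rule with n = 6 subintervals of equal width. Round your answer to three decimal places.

0.052

Δs = (8 − 3)/6 = 5/6.
f(3) ≈ 0.050, f(23/6) ≈ 0.022, f(14/3) ≈ 0.009, f(5.5) ≈ 0.004, f(19/3) ≈ 0.002, f(43/6) ≈ 0.001, f(8) ≈ 0.000.
T_6 = (Δs/2)·[f(s_0) + 2f(s_1) + ... + 2f(s_{5}) + f(s_6)].
Sum ≈ 0.052.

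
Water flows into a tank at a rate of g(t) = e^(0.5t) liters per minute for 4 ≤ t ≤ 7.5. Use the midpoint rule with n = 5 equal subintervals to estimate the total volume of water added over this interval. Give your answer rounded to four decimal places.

69.9067

Δt = (7.5 − 4)/5 = 0.7.
Midpoints: 4.35, 5.05, 5.75, 6.45, 7.15.
g(4.35) ≈ 8.8022, g(5.05) ≈ 12.4909, g(5.75) ≈ 17.7254, g(6.45) ≈ 25.1536, g(7.15) ≈ 35.6946.
Sum = Δt · [g(4.35) + g(5.05) + g(5.75) + g(6.45) + g(7.15)].
Sum ≈ 69.9067.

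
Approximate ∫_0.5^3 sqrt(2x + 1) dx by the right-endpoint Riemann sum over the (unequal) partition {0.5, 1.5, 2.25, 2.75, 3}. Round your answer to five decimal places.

Subinterval widths: 1, 0.75, 0.5, 0.25.
Right endpoints: 1.5, 2.25, 2.75, 3.
f(1.5) ≈ 2.00000, f(2.25) ≈ 2.34521, f(2.75) ≈ 2.54951, f(3) ≈ 2.64575.
Sum = Σ Δx_i · f(x_i).
Sum ≈ 5.69510.

5.69510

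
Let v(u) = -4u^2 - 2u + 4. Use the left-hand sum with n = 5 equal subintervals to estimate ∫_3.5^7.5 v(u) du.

Δu = (7.5 − 3.5)/5 = 0.8.
Left endpoints: 3.5, 4.3, 5.1, 5.9, 6.7.
v(3.5) = -52, v(4.3) = -78.56, v(5.1) = -110.24, v(5.9) = -147.04, v(6.7) = -188.96.
Sum = Δu · [v(3.5) + v(4.3) + v(5.1) + v(5.9) + v(6.7)].
Sum = -461.44.

-461.44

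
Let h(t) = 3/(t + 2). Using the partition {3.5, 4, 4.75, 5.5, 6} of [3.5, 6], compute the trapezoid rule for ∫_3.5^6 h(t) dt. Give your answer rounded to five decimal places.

Subinterval widths: 0.5, 0.75, 0.75, 0.5.
h(3.5) = 6/11, h(4) = 0.5, h(4.75) = 4/9, h(5.5) = 0.4, h(6) = 0.375.
On each subinterval the trapezoid contributes (Δt_i/2)·[h(t_{i-1}) + h(t_i)].
Sum ≈ 1.12595.

1.12595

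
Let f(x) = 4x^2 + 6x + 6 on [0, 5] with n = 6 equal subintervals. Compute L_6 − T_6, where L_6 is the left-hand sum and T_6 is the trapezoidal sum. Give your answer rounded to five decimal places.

-54.16667

L_6 ≈ 219.8148148.
T_6 ≈ 273.9814815.
L_6 − T_6 ≈ -54.16667.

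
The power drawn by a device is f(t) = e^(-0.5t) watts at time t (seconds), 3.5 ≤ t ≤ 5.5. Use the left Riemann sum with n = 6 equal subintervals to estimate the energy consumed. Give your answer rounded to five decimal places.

0.23851

Δt = (5.5 − 3.5)/6 = 1/3.
Left endpoints: 3.5, 23/6, 25/6, 4.5, 29/6, 31/6.
f(3.5) ≈ 0.17377, f(23/6) ≈ 0.14710, f(25/6) ≈ 0.12451, f(4.5) ≈ 0.10540, f(29/6) ≈ 0.08922, f(31/6) ≈ 0.07552.
Sum = Δt · [f(3.5) + f(23/6) + f(25/6) + ...].
Sum ≈ 0.23851.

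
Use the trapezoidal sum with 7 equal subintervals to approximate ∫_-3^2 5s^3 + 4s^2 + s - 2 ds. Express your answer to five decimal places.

-48.57143

Δs = (2 − (-3))/7 = 5/7.
f(-3) = -104, f(-16/7) = -14782/343, f(-11/7) = -4492/343, f(-6/7) = -1052/343, f(-1/7) = -712/343, f(4/7) = 278/343, f(9/7) = 5668/343, f(2) = 56.
T_7 = (Δs/2)·[f(s_0) + 2f(s_1) + ... + 2f(s_{6}) + f(s_7)].
Sum ≈ -48.57143.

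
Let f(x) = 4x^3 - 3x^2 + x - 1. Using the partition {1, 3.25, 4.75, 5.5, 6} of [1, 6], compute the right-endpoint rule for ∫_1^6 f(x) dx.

Subinterval widths: 2.25, 1.5, 0.75, 0.5.
Right endpoints: 3.25, 4.75, 5.5, 6.
f(3.25) = 107.875, f(4.75) = 364.75, f(5.5) = 579.25, f(6) = 761.
Sum = Σ Δx_i · f(x_i).
Sum = 1604.78125.

1604.78125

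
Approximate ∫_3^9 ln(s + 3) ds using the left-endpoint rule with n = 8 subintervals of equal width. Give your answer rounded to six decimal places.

Δs = (9 − 3)/8 = 0.75.
Left endpoints: 3, 3.75, 4.5, 5.25, 6, 6.75, 7.5, 8.25.
f(3) ≈ 1.791759, f(3.75) ≈ 1.909543, f(4.5) ≈ 2.014903, f(5.25) ≈ 2.110213, f(6) ≈ 2.197225, f(6.75) ≈ 2.277267, f(7.5) ≈ 2.351375, f(8.25) ≈ 2.420368.
Sum = Δs · [f(3) + f(3.75) + f(4.5) + ...].
Sum ≈ 12.804490.

12.804490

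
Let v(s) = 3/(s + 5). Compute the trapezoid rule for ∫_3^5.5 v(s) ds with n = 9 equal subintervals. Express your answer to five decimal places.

Δs = (5.5 − 3)/9 = 5/18.
v(3) = 0.375, v(59/18) = 54/149, v(32/9) = 27/77, v(23/6) = 18/53, v(37/9) = 27/82, v(79/18) = 54/169, v(14/3) = 9/29, v(89/18) = 54/179, v(47/9) = 27/92, v(5.5) = 2/7.
T_9 = (Δs/2)·[v(s_0) + 2v(s_1) + ... + 2v(s_{8}) + v(s_9)].
Sum ≈ 0.81593.

0.81593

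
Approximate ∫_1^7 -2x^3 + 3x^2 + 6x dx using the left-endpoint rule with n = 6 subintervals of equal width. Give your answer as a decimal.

Δx = (7 − 1)/6 = 1.
Left endpoints: 1, 2, 3, 4, 5, 6.
f(1) = 7, f(2) = 8, f(3) = -9, f(4) = -56, f(5) = -145, f(6) = -288.
Sum = Δx · [f(1) + f(2) + f(3) + ...].
Sum = -483.

-483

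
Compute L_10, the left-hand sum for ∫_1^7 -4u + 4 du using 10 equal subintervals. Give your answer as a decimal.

Δu = (7 − 1)/10 = 0.6.
Left endpoints: 1, 1.6, 2.2, 2.8, 3.4, 4, 4.6, 5.2, 5.8, 6.4.
f(1) = 0, f(1.6) = -2.4, f(2.2) = -4.8, f(2.8) = -7.2, f(3.4) = -9.6, f(4) = -12, f(4.6) = -14.4, f(5.2) = -16.8, f(5.8) = -19.2, f(6.4) = -21.6.
Sum = Δu · [f(1) + f(1.6) + f(2.2) + ...].
Sum = -64.8.

-64.8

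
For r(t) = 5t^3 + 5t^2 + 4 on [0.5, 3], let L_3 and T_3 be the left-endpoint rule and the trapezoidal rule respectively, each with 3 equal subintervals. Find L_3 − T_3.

-74.21875

L_3 ≈ 90.7870370.
T_3 ≈ 165.0057870.
L_3 − T_3 = -74.21875.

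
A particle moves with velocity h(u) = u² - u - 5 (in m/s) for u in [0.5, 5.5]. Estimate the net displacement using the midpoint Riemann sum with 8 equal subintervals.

15.25390625

Δu = (5.5 − 0.5)/8 = 0.625.
Midpoints: 0.8125, 1.4375, 2.0625, 2.6875, 3.3125, 3.9375, 4.5625, 5.1875.
h(0.8125) = -5.15234375, h(1.4375) = -4.37109375, h(2.0625) = -2.80859375, h(2.6875) = -0.46484375, h(3.3125) = 2.66015625, h(3.9375) = 6.56640625, h(4.5625) = 11.25390625, h(5.1875) = 16.72265625.
Sum = Δu · [h(0.8125) + h(1.4375) + h(2.0625) + ...].
Sum = 15.25390625.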